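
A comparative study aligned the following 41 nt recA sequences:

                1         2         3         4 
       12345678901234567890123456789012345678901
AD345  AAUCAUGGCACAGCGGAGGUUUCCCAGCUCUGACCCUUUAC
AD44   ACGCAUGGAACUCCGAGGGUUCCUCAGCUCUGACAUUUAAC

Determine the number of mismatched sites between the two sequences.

12

The sequences differ at positions 2 (A/C), 3 (U/G), 9 (C/A), 12 (A/U), 13 (G/C), 16 (G/A), 17 (A/G), 22 (U/C), 24 (C/U), 35 (C/A), 36 (C/U), 39 (U/A).
That gives 12 mismatches out of 41 aligned sites, so the Hamming distance is 12.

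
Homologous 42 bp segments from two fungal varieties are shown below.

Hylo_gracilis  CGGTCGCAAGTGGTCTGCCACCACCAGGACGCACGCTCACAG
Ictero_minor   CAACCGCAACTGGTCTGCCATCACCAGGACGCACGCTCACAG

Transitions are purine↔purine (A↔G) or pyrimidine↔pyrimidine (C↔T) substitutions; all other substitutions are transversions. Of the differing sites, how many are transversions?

1

Mismatches occur at site 2 (G/A, transition), site 3 (G/A, transition), site 4 (T/C, transition), site 10 (G/C, transversion), site 21 (C/T, transition).
Of the 5 differences, 4 transitions and 1 transversion, so the answer is 1.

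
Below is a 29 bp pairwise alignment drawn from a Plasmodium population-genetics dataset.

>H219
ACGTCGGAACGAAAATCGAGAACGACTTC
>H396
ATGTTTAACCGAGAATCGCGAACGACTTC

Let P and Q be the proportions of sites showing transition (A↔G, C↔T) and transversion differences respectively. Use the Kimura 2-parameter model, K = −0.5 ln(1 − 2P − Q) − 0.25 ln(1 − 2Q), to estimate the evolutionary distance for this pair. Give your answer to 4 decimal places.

The sequences differ at positions 2 (C/T, transition), 5 (C/T, transition), 6 (G/T, transversion), 7 (G/A, transition), 9 (A/C, transversion), 13 (A/G, transition), 19 (A/C, transversion).
Of the 7 differences, 4 transitions and 3 transversions over 29 sites: P = 4/29 = 0.137931, Q = 3/29 = 0.103448.
d = −0.5·ln(0.620690) − 0.25·ln(0.793104) = −0.5·(-0.476924) − 0.25·(-0.231801) = 0.2964.

0.2964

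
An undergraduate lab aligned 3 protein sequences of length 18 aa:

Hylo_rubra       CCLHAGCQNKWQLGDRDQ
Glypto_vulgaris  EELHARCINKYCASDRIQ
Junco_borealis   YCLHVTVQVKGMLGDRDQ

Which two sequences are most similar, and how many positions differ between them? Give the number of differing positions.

Pairwise Hamming distances:
  Hylo_rubra vs Glypto_vulgaris: 9
  Hylo_rubra vs Junco_borealis: 7
  Glypto_vulgaris vs Junco_borealis: 12
The smallest is 7, between Hylo_rubra and Junco_borealis.

7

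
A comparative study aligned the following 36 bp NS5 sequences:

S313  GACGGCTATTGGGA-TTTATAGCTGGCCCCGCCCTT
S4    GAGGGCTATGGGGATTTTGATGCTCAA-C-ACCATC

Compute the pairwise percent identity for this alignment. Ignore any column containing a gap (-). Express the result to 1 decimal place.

66.7%

Excluding the 3 gap columns leaves 33 comparable sites.
The sequences differ at positions 3 (C/G), 10 (T/G), 19 (A/G), 20 (T/A), 21 (A/T), 25 (G/C), 26 (G/A), 27 (C/A), 31 (G/A), 34 (C/A), 36 (T/C).
22 of the 33 comparable sites match, so the percent identity is 22/33 × 100 = 66.7%.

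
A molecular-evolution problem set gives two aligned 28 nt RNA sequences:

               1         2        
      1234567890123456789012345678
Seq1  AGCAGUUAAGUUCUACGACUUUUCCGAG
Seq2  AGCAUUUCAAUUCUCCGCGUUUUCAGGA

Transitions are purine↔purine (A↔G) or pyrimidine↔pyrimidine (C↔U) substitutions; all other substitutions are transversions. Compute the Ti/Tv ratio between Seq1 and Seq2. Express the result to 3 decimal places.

0.500

Differing sites — 5:G/U (Tv); 8:A/C (Tv); 10:G/A (Ti); 15:A/C (Tv); 18:A/C (Tv); 19:C/G (Tv); 25:C/A (Tv); 27:A/G (Ti); 28:G/A (Ti).
Of the 9 differences, 3 transitions and 6 transversions, so Ti/Tv = 3/6 = 0.500.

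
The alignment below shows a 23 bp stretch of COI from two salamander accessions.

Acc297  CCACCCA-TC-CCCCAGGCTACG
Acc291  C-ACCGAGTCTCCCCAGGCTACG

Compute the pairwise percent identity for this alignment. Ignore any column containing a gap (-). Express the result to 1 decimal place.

95.0%

Excluding the 3 gap columns leaves 20 comparable sites.
The sequences differ at position 6 (C/G).
19 of the 20 comparable sites match, so the percent identity is 19/20 × 100 = 95.0%.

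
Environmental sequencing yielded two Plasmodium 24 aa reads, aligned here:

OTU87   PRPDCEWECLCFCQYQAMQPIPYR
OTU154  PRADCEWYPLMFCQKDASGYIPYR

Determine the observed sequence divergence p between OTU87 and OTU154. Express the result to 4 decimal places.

0.3750

Mismatches occur at site 3 (P↔A), site 8 (E↔Y), site 9 (C↔P), site 11 (C↔M), site 15 (Y↔K), site 16 (Q↔D), site 18 (M↔S), site 19 (Q↔G), site 20 (P↔Y).
There are 9 differences over 24 sites, so p = 9/24 = 0.3750.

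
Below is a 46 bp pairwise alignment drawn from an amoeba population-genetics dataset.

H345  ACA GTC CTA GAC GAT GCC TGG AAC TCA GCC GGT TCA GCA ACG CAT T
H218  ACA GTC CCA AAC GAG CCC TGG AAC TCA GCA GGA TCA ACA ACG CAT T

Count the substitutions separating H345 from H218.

7

The sequences differ at positions 8 (T/C), 10 (G/A), 15 (T/G), 16 (G/C), 30 (C/A), 33 (T/A), 37 (G/A).
That gives 7 mismatches out of 46 aligned sites, so the Hamming distance is 7.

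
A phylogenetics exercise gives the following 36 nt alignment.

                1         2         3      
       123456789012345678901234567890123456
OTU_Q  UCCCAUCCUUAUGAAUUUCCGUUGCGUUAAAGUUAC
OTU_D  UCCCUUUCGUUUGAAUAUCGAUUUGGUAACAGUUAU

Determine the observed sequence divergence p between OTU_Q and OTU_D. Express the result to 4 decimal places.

0.3333

Differing sites — 5:A/U; 7:C/U; 9:U/G; 11:A/U; 17:U/A; 20:C/G; 21:G/A; 24:G/U; 25:C/G; 28:U/A; 30:A/C; 36:C/U.
There are 12 differences over 36 sites, so p = 12/36 = 0.3333.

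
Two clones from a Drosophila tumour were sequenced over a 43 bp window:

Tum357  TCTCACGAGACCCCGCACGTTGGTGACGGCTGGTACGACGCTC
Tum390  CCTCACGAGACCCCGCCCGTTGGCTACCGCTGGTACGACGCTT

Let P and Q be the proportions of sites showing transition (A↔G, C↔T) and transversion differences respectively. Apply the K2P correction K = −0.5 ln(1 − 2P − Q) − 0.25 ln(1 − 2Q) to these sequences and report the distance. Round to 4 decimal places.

The sequences differ at positions 1 (T/C, transition), 17 (A/C, transversion), 24 (T/C, transition), 25 (G/T, transversion), 28 (G/C, transversion), 43 (C/T, transition).
Of the 6 differences, 3 transitions and 3 transversions over 43 sites: P = 3/43 = 0.069767, Q = 3/43 = 0.069767.
d = −0.5·ln(0.790699) − 0.25·ln(0.860466) = −0.5·(-0.234838) − 0.25·(-0.150281) = 0.1550.

0.1550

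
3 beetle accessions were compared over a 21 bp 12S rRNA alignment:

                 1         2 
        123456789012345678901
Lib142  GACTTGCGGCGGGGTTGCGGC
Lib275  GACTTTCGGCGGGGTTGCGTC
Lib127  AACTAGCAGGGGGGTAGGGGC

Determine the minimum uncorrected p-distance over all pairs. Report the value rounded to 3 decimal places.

Pairwise Hamming distances:
  Lib142 vs Lib275: 2
  Lib142 vs Lib127: 6
  Lib275 vs Lib127: 8
The smallest is 2 mismatches, between Lib142 and Lib275; p = 2/21 = 0.095.

0.095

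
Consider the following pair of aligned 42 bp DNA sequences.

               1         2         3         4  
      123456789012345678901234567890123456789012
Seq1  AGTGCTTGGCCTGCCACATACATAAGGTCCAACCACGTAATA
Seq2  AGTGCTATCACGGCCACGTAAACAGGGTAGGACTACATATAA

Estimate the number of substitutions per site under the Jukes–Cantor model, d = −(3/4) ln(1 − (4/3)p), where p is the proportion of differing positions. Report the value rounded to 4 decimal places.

0.5319

Mismatches occur at site 7 (T↔A), site 8 (G↔T), site 9 (G↔C), site 10 (C↔A), site 12 (T↔G), site 18 (A↔G), site 21 (C↔A), site 23 (T↔C), site 25 (A↔G), site 29 (C↔A), site 30 (C↔G), site 31 (A↔G), site 34 (C↔T), site 37 (G↔A), site 40 (A↔T), site 41 (T↔A).
p = 16/42 = 0.380952.
d = −0.75 · ln(1 − (4/3)·0.380952) = −0.75 · ln(0.492064) = −0.75 · (-0.709146) = 0.5319.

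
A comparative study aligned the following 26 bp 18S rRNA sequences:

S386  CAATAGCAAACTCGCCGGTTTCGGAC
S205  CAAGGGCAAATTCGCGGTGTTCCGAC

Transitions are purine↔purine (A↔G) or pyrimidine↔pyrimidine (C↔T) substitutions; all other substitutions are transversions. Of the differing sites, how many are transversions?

Differing sites — 4:T/G (Tv); 5:A/G (Ti); 11:C/T (Ti); 16:C/G (Tv); 18:G/T (Tv); 19:T/G (Tv); 23:G/C (Tv).
Of the 7 differences, 2 transitions and 5 transversions, so the answer is 5.

5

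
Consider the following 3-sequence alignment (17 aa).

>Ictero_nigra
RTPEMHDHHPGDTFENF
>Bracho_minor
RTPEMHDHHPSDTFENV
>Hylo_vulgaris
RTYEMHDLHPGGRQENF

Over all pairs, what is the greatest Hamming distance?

Pairwise Hamming distances:
  Ictero_nigra vs Bracho_minor: 2
  Ictero_nigra vs Hylo_vulgaris: 5
  Bracho_minor vs Hylo_vulgaris: 7
The largest is 7, between Bracho_minor and Hylo_vulgaris.

7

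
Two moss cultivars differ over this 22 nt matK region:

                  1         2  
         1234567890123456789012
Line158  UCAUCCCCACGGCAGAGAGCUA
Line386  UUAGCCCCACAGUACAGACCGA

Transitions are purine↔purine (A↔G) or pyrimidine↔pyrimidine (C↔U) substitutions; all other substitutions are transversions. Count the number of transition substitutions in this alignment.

The sequences differ at positions 2 (C/U, transition), 4 (U/G, transversion), 11 (G/A, transition), 13 (C/U, transition), 15 (G/C, transversion), 19 (G/C, transversion), 21 (U/G, transversion).
Of the 7 differences, 3 transitions and 4 transversions, so the answer is 3.

3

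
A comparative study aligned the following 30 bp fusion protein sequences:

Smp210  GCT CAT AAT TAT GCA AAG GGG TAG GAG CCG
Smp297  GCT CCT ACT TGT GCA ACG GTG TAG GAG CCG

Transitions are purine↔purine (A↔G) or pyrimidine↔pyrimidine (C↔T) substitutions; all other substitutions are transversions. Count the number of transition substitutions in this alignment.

1

The sequences differ at positions 5 (A/C, transversion), 8 (A/C, transversion), 11 (A/G, transition), 17 (A/C, transversion), 20 (G/T, transversion).
Of the 5 differences, 1 transition and 4 transversions, so the answer is 1.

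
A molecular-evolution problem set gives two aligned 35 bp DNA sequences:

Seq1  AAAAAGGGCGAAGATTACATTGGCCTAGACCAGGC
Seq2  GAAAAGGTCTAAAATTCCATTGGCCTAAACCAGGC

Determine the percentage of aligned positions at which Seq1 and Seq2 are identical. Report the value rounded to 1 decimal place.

82.9%

The sequences differ at positions 1 (A/G), 8 (G/T), 10 (G/T), 13 (G/A), 17 (A/C), 28 (G/A).
29 of the 35 sites match, so the percent identity is 29/35 × 100 = 82.9%.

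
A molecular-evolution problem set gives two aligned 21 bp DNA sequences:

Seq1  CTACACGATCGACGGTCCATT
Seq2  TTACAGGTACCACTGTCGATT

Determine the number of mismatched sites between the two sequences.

7

Mismatches occur at site 1 (C/T), site 6 (C/G), site 8 (A/T), site 9 (T/A), site 11 (G/C), site 14 (G/T), site 18 (C/G).
That gives 7 mismatches out of 21 aligned sites, so the Hamming distance is 7.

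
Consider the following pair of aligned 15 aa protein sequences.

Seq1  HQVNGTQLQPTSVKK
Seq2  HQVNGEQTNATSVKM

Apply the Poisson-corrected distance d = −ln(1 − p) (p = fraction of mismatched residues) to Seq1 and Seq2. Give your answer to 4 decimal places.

0.4055

Mismatches occur at site 6 (T/E), site 8 (L/T), site 9 (Q/N), site 10 (P/A), site 15 (K/M).
p = 5/15 = 0.333333.
d = −ln(1 − 0.333333) = −ln(0.666667) = 0.4055.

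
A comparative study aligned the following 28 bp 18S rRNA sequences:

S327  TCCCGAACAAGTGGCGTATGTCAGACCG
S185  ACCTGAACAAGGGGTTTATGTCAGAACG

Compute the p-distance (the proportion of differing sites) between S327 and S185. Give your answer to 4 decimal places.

0.2143

Mismatches occur at site 1 (T/A), site 4 (C/T), site 12 (T/G), site 15 (C/T), site 16 (G/T), site 26 (C/A).
There are 6 differences over 28 sites, so p = 6/28 = 0.2143.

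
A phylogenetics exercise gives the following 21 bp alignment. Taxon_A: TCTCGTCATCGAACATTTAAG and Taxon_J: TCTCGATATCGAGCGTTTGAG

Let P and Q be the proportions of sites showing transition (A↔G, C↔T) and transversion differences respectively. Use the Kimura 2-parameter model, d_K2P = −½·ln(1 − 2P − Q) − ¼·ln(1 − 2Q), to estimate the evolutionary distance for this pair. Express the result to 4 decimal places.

Differing sites — 6:T/A (Tv); 7:C/T (Ti); 13:A/G (Ti); 15:A/G (Ti); 19:A/G (Ti).
Of the 5 differences, 4 transitions and 1 transversion over 21 sites: P = 4/21 = 0.190476, Q = 1/21 = 0.047619.
d = −0.5·ln(0.571429) − 0.25·ln(0.904762) = −0.5·(-0.559615) − 0.25·(-0.100083) = 0.3048.

0.3048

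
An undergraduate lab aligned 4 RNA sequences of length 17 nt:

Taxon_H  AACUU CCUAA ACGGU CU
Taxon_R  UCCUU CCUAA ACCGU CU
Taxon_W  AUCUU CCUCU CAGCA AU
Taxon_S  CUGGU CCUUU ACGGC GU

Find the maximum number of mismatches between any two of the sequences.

10

Pairwise Hamming distances:
  Taxon_H vs Taxon_R: 3
  Taxon_H vs Taxon_W: 8
  Taxon_H vs Taxon_S: 8
  Taxon_R vs Taxon_W: 10
  Taxon_R vs Taxon_S: 9
  Taxon_W vs Taxon_S: 9
The largest is 10, between Taxon_R and Taxon_W.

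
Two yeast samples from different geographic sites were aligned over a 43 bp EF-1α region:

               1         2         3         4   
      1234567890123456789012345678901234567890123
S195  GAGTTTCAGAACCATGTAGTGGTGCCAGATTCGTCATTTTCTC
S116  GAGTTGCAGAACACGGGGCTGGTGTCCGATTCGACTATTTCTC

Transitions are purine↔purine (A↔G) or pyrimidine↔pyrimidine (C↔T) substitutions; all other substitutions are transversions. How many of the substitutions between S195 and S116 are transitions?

The sequences differ at positions 6 (T/G, transversion), 13 (C/A, transversion), 14 (A/C, transversion), 15 (T/G, transversion), 17 (T/G, transversion), 18 (A/G, transition), 19 (G/C, transversion), 25 (C/T, transition), 27 (A/C, transversion), 34 (T/A, transversion), 36 (A/T, transversion), 37 (T/A, transversion).
Of the 12 differences, 2 transitions and 10 transversions, so the answer is 2.

2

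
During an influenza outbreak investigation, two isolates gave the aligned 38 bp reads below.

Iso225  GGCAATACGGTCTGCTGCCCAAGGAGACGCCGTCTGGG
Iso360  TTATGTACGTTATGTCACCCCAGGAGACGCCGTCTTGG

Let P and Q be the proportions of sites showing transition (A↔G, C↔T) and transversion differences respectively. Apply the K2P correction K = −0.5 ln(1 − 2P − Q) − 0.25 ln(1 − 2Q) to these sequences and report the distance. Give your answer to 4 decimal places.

0.4099

The sequences differ at positions 1 (G/T, transversion), 2 (G/T, transversion), 3 (C/A, transversion), 4 (A/T, transversion), 5 (A/G, transition), 10 (G/T, transversion), 12 (C/A, transversion), 15 (C/T, transition), 16 (T/C, transition), 17 (G/A, transition), 21 (A/C, transversion), 36 (G/T, transversion).
Of the 12 differences, 4 transitions and 8 transversions over 38 sites: P = 4/38 = 0.105263, Q = 8/38 = 0.210526.
d = −0.5·ln(0.578948) − 0.25·ln(0.578948) = −0.5·(-0.546543) − 0.25·(-0.546543) = 0.4099.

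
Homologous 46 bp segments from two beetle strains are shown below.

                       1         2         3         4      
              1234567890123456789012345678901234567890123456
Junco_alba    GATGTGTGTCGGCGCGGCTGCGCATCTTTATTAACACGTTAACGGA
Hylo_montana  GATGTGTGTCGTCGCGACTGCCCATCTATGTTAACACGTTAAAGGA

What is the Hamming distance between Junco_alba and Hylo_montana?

Differing sites — 12:G/T; 17:G/A; 22:G/C; 28:T/A; 30:A/G; 43:C/A.
That gives 6 mismatches out of 46 aligned sites, so the Hamming distance is 6.

6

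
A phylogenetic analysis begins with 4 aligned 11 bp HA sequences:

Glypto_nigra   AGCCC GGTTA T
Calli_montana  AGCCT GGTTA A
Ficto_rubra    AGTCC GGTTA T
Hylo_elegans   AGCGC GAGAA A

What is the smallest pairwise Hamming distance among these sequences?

Pairwise Hamming distances:
  Glypto_nigra vs Calli_montana: 2
  Glypto_nigra vs Ficto_rubra: 1
  Glypto_nigra vs Hylo_elegans: 5
  Calli_montana vs Ficto_rubra: 3
  Calli_montana vs Hylo_elegans: 5
  Ficto_rubra vs Hylo_elegans: 6
The smallest is 1, between Glypto_nigra and Ficto_rubra.

1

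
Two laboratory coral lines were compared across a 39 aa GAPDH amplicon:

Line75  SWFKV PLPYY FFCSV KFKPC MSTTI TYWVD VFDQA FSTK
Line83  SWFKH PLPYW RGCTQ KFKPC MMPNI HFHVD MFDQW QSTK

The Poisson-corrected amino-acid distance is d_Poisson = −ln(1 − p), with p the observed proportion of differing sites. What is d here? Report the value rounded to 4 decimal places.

Differing sites — 5:V/H; 10:Y/W; 11:F/R; 12:F/G; 14:S/T; 15:V/Q; 22:S/M; 23:T/P; 24:T/N; 26:T/H; 27:Y/F; 28:W/H; 31:V/M; 35:A/W; 36:F/Q.
p = 15/39 = 0.384615.
d = −ln(1 − 0.384615) = −ln(0.615385) = 0.4855.

0.4855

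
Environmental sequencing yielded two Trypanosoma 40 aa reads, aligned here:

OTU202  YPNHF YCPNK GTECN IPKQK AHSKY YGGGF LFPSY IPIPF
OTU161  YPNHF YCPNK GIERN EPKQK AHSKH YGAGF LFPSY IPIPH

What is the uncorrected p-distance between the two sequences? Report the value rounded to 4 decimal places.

Differing sites — 12:T/I; 14:C/R; 16:I/E; 25:Y/H; 28:G/A; 40:F/H.
There are 6 differences over 40 sites, so p = 6/40 = 0.1500.

0.1500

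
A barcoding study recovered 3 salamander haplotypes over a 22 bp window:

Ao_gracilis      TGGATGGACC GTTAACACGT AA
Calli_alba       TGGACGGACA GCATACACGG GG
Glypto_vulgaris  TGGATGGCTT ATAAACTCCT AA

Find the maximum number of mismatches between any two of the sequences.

Pairwise Hamming distances:
  Ao_gracilis vs Calli_alba: 8
  Ao_gracilis vs Glypto_vulgaris: 7
  Calli_alba vs Glypto_vulgaris: 12
The largest is 12, between Calli_alba and Glypto_vulgaris.

12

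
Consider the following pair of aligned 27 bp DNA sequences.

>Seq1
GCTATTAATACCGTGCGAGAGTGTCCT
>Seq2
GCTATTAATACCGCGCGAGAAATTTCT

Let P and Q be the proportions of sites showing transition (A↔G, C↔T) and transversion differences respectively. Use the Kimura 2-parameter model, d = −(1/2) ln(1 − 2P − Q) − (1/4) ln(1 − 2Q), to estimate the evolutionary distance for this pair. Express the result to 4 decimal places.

0.2158

The sequences differ at positions 14 (T/C, transition), 21 (G/A, transition), 22 (T/A, transversion), 23 (G/T, transversion), 25 (C/T, transition).
Of the 5 differences, 3 transitions and 2 transversions over 27 sites: P = 3/27 = 0.111111, Q = 2/27 = 0.074074.
d = −0.5·ln(0.703704) − 0.25·ln(0.851852) = −0.5·(-0.351397) − 0.25·(-0.160342) = 0.2158.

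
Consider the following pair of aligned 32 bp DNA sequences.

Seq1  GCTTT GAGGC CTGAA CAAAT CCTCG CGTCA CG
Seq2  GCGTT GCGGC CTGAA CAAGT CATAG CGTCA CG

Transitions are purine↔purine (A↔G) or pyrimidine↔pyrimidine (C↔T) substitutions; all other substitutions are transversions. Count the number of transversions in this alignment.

4

Mismatches occur at site 3 (T/G, transversion), site 7 (A/C, transversion), site 19 (A/G, transition), site 22 (C/A, transversion), site 24 (C/A, transversion).
Of the 5 differences, 1 transition and 4 transversions, so the answer is 4.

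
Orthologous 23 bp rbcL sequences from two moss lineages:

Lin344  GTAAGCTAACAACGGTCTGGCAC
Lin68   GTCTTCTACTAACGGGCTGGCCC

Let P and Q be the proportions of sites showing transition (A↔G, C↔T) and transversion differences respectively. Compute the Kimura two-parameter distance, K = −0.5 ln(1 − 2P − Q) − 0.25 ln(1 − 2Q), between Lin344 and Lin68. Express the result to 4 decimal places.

Differing sites — 3:A/C (Tv); 4:A/T (Tv); 5:G/T (Tv); 9:A/C (Tv); 10:C/T (Ti); 16:T/G (Tv); 22:A/C (Tv).
Of the 7 differences, 1 transition and 6 transversions over 23 sites: P = 1/23 = 0.043478, Q = 6/23 = 0.260870.
d = −0.5·ln(0.652174) − 0.25·ln(0.478260) = −0.5·(-0.427444) − 0.25·(-0.737601) = 0.3981.

0.3981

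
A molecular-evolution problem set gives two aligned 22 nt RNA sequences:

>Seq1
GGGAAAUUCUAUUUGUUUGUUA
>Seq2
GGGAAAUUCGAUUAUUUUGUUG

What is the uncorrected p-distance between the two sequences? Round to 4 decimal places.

Mismatches occur at site 10 (U↔G), site 14 (U↔A), site 15 (G↔U), site 22 (A↔G).
There are 4 differences over 22 sites, so p = 4/22 = 0.1818.

0.1818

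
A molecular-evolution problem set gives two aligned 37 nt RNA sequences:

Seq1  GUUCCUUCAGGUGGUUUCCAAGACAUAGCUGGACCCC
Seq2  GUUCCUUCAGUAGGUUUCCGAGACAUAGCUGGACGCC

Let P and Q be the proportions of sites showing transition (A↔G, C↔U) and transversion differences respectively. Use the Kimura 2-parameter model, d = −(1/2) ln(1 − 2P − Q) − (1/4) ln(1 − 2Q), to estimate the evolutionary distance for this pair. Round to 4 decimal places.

The sequences differ at positions 11 (G/U, transversion), 12 (U/A, transversion), 20 (A/G, transition), 35 (C/G, transversion).
Of the 4 differences, 1 transition and 3 transversions over 37 sites: P = 1/37 = 0.027027, Q = 3/37 = 0.081081.
d = −0.5·ln(0.864865) − 0.25·ln(0.837838) = −0.5·(-0.145182) − 0.25·(-0.176931) = 0.1168.

0.1168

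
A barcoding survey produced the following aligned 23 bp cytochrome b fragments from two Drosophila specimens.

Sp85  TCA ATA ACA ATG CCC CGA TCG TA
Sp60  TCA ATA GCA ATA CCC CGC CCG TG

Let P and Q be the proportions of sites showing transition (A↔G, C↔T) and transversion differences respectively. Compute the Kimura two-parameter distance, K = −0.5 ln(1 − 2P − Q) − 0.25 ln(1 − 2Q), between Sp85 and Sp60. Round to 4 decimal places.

Mismatches occur at site 7 (A↔G, transition), site 12 (G↔A, transition), site 18 (A↔C, transversion), site 19 (T↔C, transition), site 23 (A↔G, transition).
Of the 5 differences, 4 transitions and 1 transversion over 23 sites: P = 4/23 = 0.173913, Q = 1/23 = 0.043478.
d = −0.5·ln(0.608696) − 0.25·ln(0.913044) = −0.5·(-0.496436) − 0.25·(-0.090971) = 0.2710.

0.2710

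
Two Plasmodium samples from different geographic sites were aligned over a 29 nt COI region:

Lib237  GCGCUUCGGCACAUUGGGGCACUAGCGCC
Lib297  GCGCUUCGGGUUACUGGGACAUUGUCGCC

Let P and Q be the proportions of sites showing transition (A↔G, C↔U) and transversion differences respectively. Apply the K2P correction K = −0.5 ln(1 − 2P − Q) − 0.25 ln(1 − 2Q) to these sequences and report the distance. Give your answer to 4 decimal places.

0.3553

The sequences differ at positions 10 (C/G, transversion), 11 (A/U, transversion), 12 (C/U, transition), 14 (U/C, transition), 19 (G/A, transition), 22 (C/U, transition), 24 (A/G, transition), 25 (G/U, transversion).
Of the 8 differences, 5 transitions and 3 transversions over 29 sites: P = 5/29 = 0.172414, Q = 3/29 = 0.103448.
d = −0.5·ln(0.551724) − 0.25·ln(0.793104) = −0.5·(-0.594707) − 0.25·(-0.231801) = 0.3553.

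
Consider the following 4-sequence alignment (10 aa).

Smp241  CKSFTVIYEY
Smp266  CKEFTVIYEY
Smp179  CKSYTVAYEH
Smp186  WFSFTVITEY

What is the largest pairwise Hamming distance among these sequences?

6

Pairwise Hamming distances:
  Smp241 vs Smp266: 1
  Smp241 vs Smp179: 3
  Smp241 vs Smp186: 3
  Smp266 vs Smp179: 4
  Smp266 vs Smp186: 4
  Smp179 vs Smp186: 6
The largest is 6, between Smp179 and Smp186.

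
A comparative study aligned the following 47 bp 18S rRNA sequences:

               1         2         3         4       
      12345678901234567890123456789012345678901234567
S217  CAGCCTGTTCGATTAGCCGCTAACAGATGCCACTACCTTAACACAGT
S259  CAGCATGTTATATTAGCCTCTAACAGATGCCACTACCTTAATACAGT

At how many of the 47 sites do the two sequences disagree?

5

The sequences differ at positions 5 (C/A), 10 (C/A), 11 (G/T), 19 (G/T), 42 (C/T).
That gives 5 mismatches out of 47 aligned sites, so the Hamming distance is 5.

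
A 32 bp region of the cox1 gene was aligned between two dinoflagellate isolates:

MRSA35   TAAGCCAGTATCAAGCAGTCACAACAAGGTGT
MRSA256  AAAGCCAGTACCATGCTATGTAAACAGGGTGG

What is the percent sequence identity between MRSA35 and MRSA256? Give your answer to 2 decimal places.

68.75%

The sequences differ at positions 1 (T/A), 11 (T/C), 14 (A/T), 17 (A/T), 18 (G/A), 20 (C/G), 21 (A/T), 22 (C/A), 27 (A/G), 32 (T/G).
22 of the 32 sites match, so the percent identity is 22/32 × 100 = 68.75%.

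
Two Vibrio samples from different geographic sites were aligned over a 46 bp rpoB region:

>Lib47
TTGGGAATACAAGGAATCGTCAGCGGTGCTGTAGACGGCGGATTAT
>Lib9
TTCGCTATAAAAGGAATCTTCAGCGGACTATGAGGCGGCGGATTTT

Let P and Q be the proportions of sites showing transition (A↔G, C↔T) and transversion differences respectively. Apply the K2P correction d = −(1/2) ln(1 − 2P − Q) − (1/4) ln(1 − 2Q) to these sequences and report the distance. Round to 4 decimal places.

0.3600

Mismatches occur at site 3 (G→C, transversion), site 5 (G→C, transversion), site 6 (A→T, transversion), site 10 (C→A, transversion), site 19 (G→T, transversion), site 27 (T→A, transversion), site 28 (G→C, transversion), site 29 (C→T, transition), site 30 (T→A, transversion), site 31 (G→T, transversion), site 32 (T→G, transversion), site 35 (A→G, transition), site 45 (A→T, transversion).
Of the 13 differences, 2 transitions and 11 transversions over 46 sites: P = 2/46 = 0.043478, Q = 11/46 = 0.239130.
d = −0.5·ln(0.673914) − 0.25·ln(0.521740) = −0.5·(-0.394653) − 0.25·(-0.650586) = 0.3600.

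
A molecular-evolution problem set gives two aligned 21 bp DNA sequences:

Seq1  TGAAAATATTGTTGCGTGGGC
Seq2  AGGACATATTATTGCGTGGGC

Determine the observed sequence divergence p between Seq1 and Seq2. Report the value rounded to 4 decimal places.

The sequences differ at positions 1 (T/A), 3 (A/G), 5 (A/C), 11 (G/A).
There are 4 differences over 21 sites, so p = 4/21 = 0.1905.

0.1905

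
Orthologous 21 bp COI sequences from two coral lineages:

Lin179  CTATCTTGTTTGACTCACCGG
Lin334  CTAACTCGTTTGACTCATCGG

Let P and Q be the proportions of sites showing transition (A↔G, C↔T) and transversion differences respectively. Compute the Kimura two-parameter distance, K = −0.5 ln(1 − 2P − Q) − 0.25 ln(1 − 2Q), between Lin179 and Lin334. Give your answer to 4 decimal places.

0.1610

Mismatches occur at site 4 (T↔A, transversion), site 7 (T↔C, transition), site 18 (C↔T, transition).
Of the 3 differences, 2 transitions and 1 transversion over 21 sites: P = 2/21 = 0.095238, Q = 1/21 = 0.047619.
d = −0.5·ln(0.761905) − 0.25·ln(0.904762) = −0.5·(-0.271933) − 0.25·(-0.100083) = 0.1610.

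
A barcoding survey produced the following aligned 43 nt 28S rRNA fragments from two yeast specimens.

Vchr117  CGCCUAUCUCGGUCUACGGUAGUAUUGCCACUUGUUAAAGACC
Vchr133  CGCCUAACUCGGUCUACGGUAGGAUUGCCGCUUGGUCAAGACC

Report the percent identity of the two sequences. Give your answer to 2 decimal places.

Mismatches occur at site 7 (U/A), site 23 (U/G), site 30 (A/G), site 35 (U/G), site 37 (A/C).
38 of the 43 sites match, so the percent identity is 38/43 × 100 = 88.37%.

88.37%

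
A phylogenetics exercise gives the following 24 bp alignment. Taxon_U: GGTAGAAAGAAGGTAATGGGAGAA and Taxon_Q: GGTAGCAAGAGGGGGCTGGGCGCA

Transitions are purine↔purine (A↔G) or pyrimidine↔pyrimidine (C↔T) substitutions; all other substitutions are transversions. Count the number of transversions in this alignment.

Differing sites — 6:A/C (Tv); 11:A/G (Ti); 14:T/G (Tv); 15:A/G (Ti); 16:A/C (Tv); 21:A/C (Tv); 23:A/C (Tv).
Of the 7 differences, 2 transitions and 5 transversions, so the answer is 5.

5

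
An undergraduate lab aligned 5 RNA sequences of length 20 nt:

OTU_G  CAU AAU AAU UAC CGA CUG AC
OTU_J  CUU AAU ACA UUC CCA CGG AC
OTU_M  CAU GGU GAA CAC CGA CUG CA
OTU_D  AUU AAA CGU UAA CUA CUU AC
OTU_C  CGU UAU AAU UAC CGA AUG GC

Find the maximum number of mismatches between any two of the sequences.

Pairwise Hamming distances:
  OTU_G vs OTU_J: 6
  OTU_G vs OTU_M: 7
  OTU_G vs OTU_D: 8
  OTU_G vs OTU_C: 4
  OTU_J vs OTU_M: 11
  OTU_J vs OTU_D: 10
  OTU_J vs OTU_C: 9
  OTU_M vs OTU_D: 14
  OTU_M vs OTU_C: 9
  OTU_D vs OTU_C: 11
The largest is 14, between OTU_M and OTU_D.

14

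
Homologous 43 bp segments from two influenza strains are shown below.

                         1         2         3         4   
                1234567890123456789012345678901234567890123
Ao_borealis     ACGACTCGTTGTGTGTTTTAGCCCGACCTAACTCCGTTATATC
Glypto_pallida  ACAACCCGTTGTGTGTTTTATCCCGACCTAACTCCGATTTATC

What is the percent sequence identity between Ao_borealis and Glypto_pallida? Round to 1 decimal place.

88.4%

Differing sites — 3:G/A; 6:T/C; 21:G/T; 37:T/A; 39:A/T.
38 of the 43 sites match, so the percent identity is 38/43 × 100 = 88.4%.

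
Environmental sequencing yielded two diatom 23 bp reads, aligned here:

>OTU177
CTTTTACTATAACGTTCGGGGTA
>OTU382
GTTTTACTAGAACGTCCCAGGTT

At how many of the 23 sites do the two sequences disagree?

Differing sites — 1:C/G; 10:T/G; 16:T/C; 18:G/C; 19:G/A; 23:A/T.
That gives 6 mismatches out of 23 aligned sites, so the Hamming distance is 6.

6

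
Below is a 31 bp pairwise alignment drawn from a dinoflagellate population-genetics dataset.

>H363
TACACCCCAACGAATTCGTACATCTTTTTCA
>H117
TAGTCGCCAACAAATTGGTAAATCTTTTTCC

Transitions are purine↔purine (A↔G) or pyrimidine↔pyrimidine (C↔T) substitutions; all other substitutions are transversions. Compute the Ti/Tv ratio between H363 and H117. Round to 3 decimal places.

Mismatches occur at site 3 (C/G, transversion), site 4 (A/T, transversion), site 6 (C/G, transversion), site 12 (G/A, transition), site 17 (C/G, transversion), site 21 (C/A, transversion), site 31 (A/C, transversion).
Of the 7 differences, 1 transition and 6 transversions, so Ti/Tv = 1/6 = 0.167.

0.167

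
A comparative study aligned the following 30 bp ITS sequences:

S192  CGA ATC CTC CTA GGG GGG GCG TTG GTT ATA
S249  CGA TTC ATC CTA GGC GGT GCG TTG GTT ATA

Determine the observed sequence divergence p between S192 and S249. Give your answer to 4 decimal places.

0.1333

Differing sites — 4:A/T; 7:C/A; 15:G/C; 18:G/T.
There are 4 differences over 30 sites, so p = 4/30 = 0.1333.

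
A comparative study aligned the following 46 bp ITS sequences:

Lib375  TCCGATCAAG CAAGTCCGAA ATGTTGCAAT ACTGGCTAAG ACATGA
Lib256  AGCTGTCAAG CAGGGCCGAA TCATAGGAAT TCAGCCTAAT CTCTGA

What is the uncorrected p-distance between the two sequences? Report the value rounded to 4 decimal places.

0.3913

Mismatches occur at site 1 (T↔A), site 2 (C↔G), site 4 (G↔T), site 5 (A↔G), site 13 (A↔G), site 15 (T↔G), site 21 (A↔T), site 22 (T↔C), site 23 (G↔A), site 25 (T↔A), site 27 (C↔G), site 31 (A↔T), site 33 (T↔A), site 35 (G↔C), site 40 (G↔T), site 41 (A↔C), site 42 (C↔T), site 43 (A↔C).
There are 18 differences over 46 sites, so p = 18/46 = 0.3913.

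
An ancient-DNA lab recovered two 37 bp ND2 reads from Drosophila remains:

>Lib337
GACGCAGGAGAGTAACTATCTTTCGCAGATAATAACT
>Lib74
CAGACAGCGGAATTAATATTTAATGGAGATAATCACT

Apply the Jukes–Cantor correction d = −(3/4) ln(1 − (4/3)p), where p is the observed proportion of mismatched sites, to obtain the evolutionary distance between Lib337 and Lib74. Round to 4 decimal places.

0.5266

Mismatches occur at site 1 (G→C), site 3 (C→G), site 4 (G→A), site 8 (G→C), site 9 (A→G), site 12 (G→A), site 14 (A→T), site 16 (C→A), site 20 (C→T), site 22 (T→A), site 23 (T→A), site 24 (C→T), site 26 (C→G), site 34 (A→C).
p = 14/37 = 0.378378.
d = −0.75 · ln(1 − (4/3)·0.378378) = −0.75 · ln(0.495496) = −0.75 · (-0.702196) = 0.5266.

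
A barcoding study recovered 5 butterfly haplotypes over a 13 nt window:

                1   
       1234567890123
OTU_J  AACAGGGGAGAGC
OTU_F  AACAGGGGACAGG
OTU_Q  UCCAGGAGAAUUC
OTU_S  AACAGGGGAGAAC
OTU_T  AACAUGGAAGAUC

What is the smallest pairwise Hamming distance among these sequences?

Pairwise Hamming distances:
  OTU_J vs OTU_F: 2
  OTU_J vs OTU_Q: 6
  OTU_J vs OTU_S: 1
  OTU_J vs OTU_T: 3
  OTU_F vs OTU_Q: 7
  OTU_F vs OTU_S: 3
  OTU_F vs OTU_T: 5
  OTU_Q vs OTU_S: 6
  OTU_Q vs OTU_T: 7
  OTU_S vs OTU_T: 3
The smallest is 1, between OTU_J and OTU_S.

1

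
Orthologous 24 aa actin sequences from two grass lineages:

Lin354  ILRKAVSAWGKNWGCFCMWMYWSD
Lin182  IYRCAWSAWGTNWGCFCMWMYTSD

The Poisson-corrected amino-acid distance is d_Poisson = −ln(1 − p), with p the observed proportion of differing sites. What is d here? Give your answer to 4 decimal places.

Differing sites — 2:L/Y; 4:K/C; 6:V/W; 11:K/T; 22:W/T.
p = 5/24 = 0.208333.
d = −ln(1 − 0.208333) = −ln(0.791667) = 0.2336.

0.2336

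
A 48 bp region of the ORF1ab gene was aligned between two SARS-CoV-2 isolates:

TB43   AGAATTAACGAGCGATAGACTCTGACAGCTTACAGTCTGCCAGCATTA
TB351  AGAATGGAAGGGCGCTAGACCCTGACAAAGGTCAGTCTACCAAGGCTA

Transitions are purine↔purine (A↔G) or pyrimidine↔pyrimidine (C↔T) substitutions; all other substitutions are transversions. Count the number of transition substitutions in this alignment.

8

Mismatches occur at site 6 (T↔G, transversion), site 7 (A↔G, transition), site 9 (C↔A, transversion), site 11 (A↔G, transition), site 15 (A↔C, transversion), site 21 (T↔C, transition), site 28 (G↔A, transition), site 29 (C↔A, transversion), site 30 (T↔G, transversion), site 31 (T↔G, transversion), site 32 (A↔T, transversion), site 39 (G↔A, transition), site 43 (G↔A, transition), site 44 (C↔G, transversion), site 45 (A↔G, transition), site 46 (T↔C, transition).
Of the 16 differences, 8 transitions and 8 transversions, so the answer is 8.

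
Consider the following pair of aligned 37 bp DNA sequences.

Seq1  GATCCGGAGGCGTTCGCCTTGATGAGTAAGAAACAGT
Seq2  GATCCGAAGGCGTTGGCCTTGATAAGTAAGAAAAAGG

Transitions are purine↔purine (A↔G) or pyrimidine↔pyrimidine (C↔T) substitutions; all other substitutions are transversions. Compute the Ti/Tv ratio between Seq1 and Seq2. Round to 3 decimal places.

Mismatches occur at site 7 (G↔A, transition), site 15 (C↔G, transversion), site 24 (G↔A, transition), site 34 (C↔A, transversion), site 37 (T↔G, transversion).
Of the 5 differences, 2 transitions and 3 transversions, so Ti/Tv = 2/3 = 0.667.

0.667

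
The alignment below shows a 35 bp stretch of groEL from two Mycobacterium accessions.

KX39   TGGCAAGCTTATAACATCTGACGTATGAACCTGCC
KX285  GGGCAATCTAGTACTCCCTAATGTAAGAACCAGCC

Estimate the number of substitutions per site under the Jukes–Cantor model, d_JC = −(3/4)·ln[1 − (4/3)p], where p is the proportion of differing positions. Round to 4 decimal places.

Mismatches occur at site 1 (T/G), site 7 (G/T), site 10 (T/A), site 11 (A/G), site 14 (A/C), site 15 (C/T), site 16 (A/C), site 17 (T/C), site 20 (G/A), site 22 (C/T), site 26 (T/A), site 32 (T/A).
p = 12/35 = 0.342857.
d = −0.75 · ln(1 − (4/3)·0.342857) = −0.75 · ln(0.542857) = −0.75 · (-0.610909) = 0.4582.

0.4582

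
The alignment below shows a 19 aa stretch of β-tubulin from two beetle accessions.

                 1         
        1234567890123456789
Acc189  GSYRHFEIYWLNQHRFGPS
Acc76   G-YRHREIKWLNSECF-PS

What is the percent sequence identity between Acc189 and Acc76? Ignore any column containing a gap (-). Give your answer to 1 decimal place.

Excluding the 2 gap columns leaves 17 comparable sites.
Mismatches occur at site 6 (F→R), site 9 (Y→K), site 13 (Q→S), site 14 (H→E), site 15 (R→C).
12 of the 17 comparable sites match, so the percent identity is 12/17 × 100 = 70.6%.

70.6%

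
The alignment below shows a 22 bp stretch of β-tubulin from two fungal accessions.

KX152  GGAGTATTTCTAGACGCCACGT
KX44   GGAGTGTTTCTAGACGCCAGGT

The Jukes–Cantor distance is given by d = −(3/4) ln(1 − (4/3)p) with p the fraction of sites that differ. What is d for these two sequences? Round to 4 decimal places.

0.0969

Differing sites — 6:A/G; 20:C/G.
p = 2/22 = 0.090909.
d = −0.75 · ln(1 − (4/3)·0.090909) = −0.75 · ln(0.878788) = −0.75 · (-0.129212) = 0.0969.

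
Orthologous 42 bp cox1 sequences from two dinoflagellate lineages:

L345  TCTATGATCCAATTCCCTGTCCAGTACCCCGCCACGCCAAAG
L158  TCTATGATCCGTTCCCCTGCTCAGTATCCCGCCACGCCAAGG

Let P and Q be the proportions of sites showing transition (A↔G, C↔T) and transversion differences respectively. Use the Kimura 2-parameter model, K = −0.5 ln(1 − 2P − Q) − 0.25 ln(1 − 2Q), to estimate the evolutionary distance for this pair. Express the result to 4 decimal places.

0.1974

Mismatches occur at site 11 (A→G, transition), site 12 (A→T, transversion), site 14 (T→C, transition), site 20 (T→C, transition), site 21 (C→T, transition), site 27 (C→T, transition), site 41 (A→G, transition).
Of the 7 differences, 6 transitions and 1 transversion over 42 sites: P = 6/42 = 0.142857, Q = 1/42 = 0.023810.
d = −0.5·ln(0.690476) − 0.25·ln(0.952380) = −0.5·(-0.370374) − 0.25·(-0.048791) = 0.1974.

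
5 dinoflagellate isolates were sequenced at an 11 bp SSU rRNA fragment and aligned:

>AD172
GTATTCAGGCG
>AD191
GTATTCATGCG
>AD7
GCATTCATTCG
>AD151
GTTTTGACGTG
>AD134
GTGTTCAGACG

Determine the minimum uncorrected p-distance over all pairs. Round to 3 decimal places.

Pairwise Hamming distances:
  AD172 vs AD191: 1
  AD172 vs AD7: 3
  AD172 vs AD151: 4
  AD172 vs AD134: 2
  AD191 vs AD7: 2
  AD191 vs AD151: 4
  AD191 vs AD134: 3
  AD7 vs AD151: 6
  AD7 vs AD134: 4
  AD151 vs AD134: 5
The smallest is 1 mismatch, between AD172 and AD191; p = 1/11 = 0.091.

0.091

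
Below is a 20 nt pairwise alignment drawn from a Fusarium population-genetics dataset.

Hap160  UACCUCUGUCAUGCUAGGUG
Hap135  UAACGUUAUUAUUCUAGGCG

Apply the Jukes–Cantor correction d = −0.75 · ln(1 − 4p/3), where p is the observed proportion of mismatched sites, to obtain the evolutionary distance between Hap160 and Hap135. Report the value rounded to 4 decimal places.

0.4715

Differing sites — 3:C/A; 5:U/G; 6:C/U; 8:G/A; 10:C/U; 13:G/U; 19:U/C.
p = 7/20 = 0.350000.
d = −0.75 · ln(1 − (4/3)·0.350000) = −0.75 · ln(0.533333) = −0.75 · (-0.628609) = 0.4715.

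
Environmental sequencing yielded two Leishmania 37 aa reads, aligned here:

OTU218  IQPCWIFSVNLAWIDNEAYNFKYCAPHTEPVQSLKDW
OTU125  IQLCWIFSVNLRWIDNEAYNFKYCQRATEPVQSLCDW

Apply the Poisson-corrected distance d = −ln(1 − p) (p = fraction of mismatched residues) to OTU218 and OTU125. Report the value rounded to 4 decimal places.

0.1769

The sequences differ at positions 3 (P/L), 12 (A/R), 25 (A/Q), 26 (P/R), 27 (H/A), 35 (K/C).
p = 6/37 = 0.162162.
d = −ln(1 − 0.162162) = −ln(0.837838) = 0.1769.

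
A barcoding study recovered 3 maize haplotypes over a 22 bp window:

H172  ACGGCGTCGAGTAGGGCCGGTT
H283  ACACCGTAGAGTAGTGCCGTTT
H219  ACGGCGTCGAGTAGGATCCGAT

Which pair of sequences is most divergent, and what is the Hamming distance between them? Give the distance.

Pairwise Hamming distances:
  H172 vs H283: 5
  H172 vs H219: 4
  H283 vs H219: 9
The largest is 9, between H283 and H219.

9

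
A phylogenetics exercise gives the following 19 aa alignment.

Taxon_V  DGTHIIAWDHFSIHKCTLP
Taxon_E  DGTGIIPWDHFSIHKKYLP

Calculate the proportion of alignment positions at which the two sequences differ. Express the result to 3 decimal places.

0.211

The sequences differ at positions 4 (H/G), 7 (A/P), 16 (C/K), 17 (T/Y).
There are 4 differences over 19 sites, so p = 4/19 = 0.211.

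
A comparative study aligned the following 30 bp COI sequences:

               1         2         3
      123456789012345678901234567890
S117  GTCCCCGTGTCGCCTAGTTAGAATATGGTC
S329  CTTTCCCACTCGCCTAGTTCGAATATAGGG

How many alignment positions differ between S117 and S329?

10

The sequences differ at positions 1 (G/C), 3 (C/T), 4 (C/T), 7 (G/C), 8 (T/A), 9 (G/C), 20 (A/C), 27 (G/A), 29 (T/G), 30 (C/G).
That gives 10 mismatches out of 30 aligned sites, so the Hamming distance is 10.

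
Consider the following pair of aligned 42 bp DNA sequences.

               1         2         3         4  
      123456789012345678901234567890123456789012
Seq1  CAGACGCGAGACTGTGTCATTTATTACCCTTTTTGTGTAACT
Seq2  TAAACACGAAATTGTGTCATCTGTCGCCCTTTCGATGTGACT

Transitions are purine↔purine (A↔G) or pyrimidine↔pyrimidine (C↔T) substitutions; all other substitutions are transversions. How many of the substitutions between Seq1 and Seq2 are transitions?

12

Differing sites — 1:C/T (Ti); 3:G/A (Ti); 6:G/A (Ti); 10:G/A (Ti); 12:C/T (Ti); 21:T/C (Ti); 23:A/G (Ti); 25:T/C (Ti); 26:A/G (Ti); 33:T/C (Ti); 34:T/G (Tv); 35:G/A (Ti); 39:A/G (Ti).
Of the 13 differences, 12 transitions and 1 transversion, so the answer is 12.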